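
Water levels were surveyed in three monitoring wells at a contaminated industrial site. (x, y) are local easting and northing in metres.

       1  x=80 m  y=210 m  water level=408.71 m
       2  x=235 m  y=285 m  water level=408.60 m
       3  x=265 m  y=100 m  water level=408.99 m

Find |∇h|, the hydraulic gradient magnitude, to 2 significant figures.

Three-point gradient (reference 1): Δ to 2 = (155, 75, -0.11), Δ to 3 = (185, -110, +0.28).
∂h/∂x = +0.0002878, ∂h/∂y = -0.002061 (det = -30925).
|∇h| = √(0.0002878² + -0.002061²) = 0.002081

0.0021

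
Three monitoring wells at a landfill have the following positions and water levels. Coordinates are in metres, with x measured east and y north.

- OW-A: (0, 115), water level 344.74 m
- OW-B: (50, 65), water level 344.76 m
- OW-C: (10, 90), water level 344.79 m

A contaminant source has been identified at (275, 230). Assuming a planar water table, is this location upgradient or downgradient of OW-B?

downgradient

Taking OW-A as reference: OW-B−OW-A = (50, -50, +0.02); OW-C−OW-A = (10, -25, +0.05).
Solve a·Δx + b·Δy = Δh: det = 50·(-25) − 10·(-50) = -750.
∂h/∂x = [(+0.02)·(-25) − (+0.05)·(-50)] / -750 = -0.002667
∂h/∂y = [50·(+0.05) − 10·(+0.02)] / -750 = -0.003067
Head at (275, 230) = 344.74 + (-0.002667)·(275) + (-0.003067)·(115) = 343.65 m.
That is lower than the 344.76 m at OW-B, so the point is downgradient.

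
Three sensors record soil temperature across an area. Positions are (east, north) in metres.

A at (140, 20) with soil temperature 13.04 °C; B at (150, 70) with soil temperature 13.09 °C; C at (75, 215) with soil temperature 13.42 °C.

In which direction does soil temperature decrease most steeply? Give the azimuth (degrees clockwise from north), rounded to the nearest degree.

Taking A as reference: B−A = (10, 50, +0.05); C−A = (-65, 195, +0.38).
Determinant of the coordinate differences = 10·195 − (-65)·50 = 5200.
∂T/∂x = [(+0.05)·195 − (+0.38)·50] / 5200 = -0.001779
∂T/∂y = [10·(+0.38) − (-65)·(+0.05)] / 5200 = +0.001356
Steepest decrease is along −∇f: components (+0.001779 E, -0.001356 N).
Azimuth = atan2(+0.001779, -0.001356) = 127.3° ≈ 127°.

127°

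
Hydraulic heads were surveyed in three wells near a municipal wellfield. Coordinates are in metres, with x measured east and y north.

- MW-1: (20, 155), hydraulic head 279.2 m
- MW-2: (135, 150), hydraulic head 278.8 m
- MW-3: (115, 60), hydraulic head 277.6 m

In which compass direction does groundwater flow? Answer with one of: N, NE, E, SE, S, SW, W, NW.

S

Taking MW-1 as reference: MW-2−MW-1 = (115, -5, -0.4); MW-3−MW-1 = (95, -95, -1.6).
Solve a·Δx + b·Δy = Δh: det = 115·(-95) − 95·(-5) = -10450.
∂h/∂x = [(-0.4)·(-95) − (-1.6)·(-5)] / -10450 = -0.002871
∂h/∂y = [115·(-1.6) − 95·(-0.4)] / -10450 = +0.01397
Flow = −∇h = (+0.002871 east, -0.01397 north), which points south.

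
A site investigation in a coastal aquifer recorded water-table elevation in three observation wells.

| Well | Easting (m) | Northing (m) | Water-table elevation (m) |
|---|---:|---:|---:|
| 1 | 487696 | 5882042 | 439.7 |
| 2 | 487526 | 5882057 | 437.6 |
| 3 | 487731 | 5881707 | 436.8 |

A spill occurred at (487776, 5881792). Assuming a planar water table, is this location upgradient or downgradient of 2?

With h = a·x + b·y + c and 1 as origin, the differences give:
  (-170)·a + 15·b = -2.1
  35·a + (-335)·b = -2.9
Eliminate b (×(-335) and ×15, subtract): 56425·a = 747.00 → a = ∂h/∂x = +0.01324
Back-substitute: b = ∂h/∂y = +0.01004.
Head at (487776, 5881792) = 439.7 + (+0.01324)·(80) + (+0.01004)·(-250) = 438.25 m.
That is higher than the 437.6 m at 2, so the point is upgradient.

upgradient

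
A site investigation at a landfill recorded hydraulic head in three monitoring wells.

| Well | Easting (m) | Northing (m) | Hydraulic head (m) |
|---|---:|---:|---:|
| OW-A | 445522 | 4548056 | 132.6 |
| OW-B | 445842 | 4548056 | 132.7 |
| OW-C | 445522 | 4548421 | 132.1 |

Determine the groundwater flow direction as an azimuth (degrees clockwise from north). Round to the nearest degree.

∂h/∂x = (132.7 − 132.6) / (445842 − 445522) = +0.0003125
∂h/∂y = (132.1 − 132.6) / (4548421 − 4548056) = -0.001370
Flow direction (−∇h) has components (-0.0003125 E, +0.001370 N).
Azimuth = atan2(E, N) = atan2(-0.0003125, +0.001370) = 347.1° ≈ 347°.

347°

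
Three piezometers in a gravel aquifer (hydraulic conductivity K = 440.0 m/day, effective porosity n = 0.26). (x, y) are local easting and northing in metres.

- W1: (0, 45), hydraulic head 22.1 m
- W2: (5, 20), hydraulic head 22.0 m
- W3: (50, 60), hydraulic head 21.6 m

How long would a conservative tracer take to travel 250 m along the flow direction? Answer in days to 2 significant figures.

Differences from W1: to W2 (Δx, Δy, Δh) = (5, -25, -0.1); to W3 = (50, 15, -0.5).
Determinant of the coordinate differences = 5·15 − 50·(-25) = 1325.
∂h/∂x = [(-0.1)·15 − (-0.5)·(-25)] / 1325 = -0.01057
∂h/∂y = [5·(-0.5) − 50·(-0.1)] / 1325 = +0.001887
|∇h| = √(-0.01057² + 0.001887²) = 0.01074
Seepage velocity v = K·i/n = 440.0 × 0.01074 / 0.26 = 18.18 m/day.
t = 250 / 18.18 = 13.75 days.

14 days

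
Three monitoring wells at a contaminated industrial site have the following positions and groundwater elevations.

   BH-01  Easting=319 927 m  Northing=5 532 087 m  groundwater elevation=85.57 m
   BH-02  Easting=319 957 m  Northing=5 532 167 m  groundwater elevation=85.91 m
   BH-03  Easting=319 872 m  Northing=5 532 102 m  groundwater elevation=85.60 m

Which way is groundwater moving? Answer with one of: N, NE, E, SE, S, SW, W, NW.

S

Three-point gradient (reference BH-01): Δ to BH-02 = (30, 80, +0.34), Δ to BH-03 = (-55, 15, +0.03).
∂h/∂x = +0.0005567, ∂h/∂y = +0.004041 (det = 4850).
Flow = −∇h = (-0.0005567 east, -0.004041 north), which points south.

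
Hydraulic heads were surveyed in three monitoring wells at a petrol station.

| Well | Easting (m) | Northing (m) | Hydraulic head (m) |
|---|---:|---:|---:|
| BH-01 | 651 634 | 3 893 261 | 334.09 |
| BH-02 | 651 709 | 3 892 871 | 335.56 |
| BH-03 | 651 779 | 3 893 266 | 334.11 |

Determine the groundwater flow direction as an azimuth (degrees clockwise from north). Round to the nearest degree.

With h = a·x + b·y + c and BH-01 as origin, the differences give:
  75·a + (-390)·b = +1.47
  145·a + 5·b = +0.02
Eliminate b (×5 and ×(-390), subtract): 56925·a = 15.150 → a = ∂h/∂x = +0.0002661
Back-substitute: b = ∂h/∂y = -0.003718.
Flow direction (−∇h) has components (-0.0002661 E, +0.003718 N).
Azimuth = atan2(E, N) = atan2(-0.0002661, +0.003718) = 355.9° ≈ 356°.

356°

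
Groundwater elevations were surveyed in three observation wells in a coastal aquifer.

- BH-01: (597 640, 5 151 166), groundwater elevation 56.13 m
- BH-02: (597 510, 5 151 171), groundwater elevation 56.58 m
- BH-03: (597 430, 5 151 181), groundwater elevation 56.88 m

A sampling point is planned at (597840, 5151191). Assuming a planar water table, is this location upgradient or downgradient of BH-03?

downgradient

With h = a·x + b·y + c and BH-01 as origin, the differences give:
  (-130)·a + 5·b = +0.45
  (-210)·a + 15·b = +0.75
Eliminate b (×15 and ×5, subtract): -900·a = 3.000 → a = ∂h/∂x = -0.003333
Back-substitute: b = ∂h/∂y = +0.003333.
Head at (597840, 5151191) = 56.13 + (-0.003333)·(200) + (+0.003333)·(25) = 55.55 m.
That is lower than the 56.88 m at BH-03, so the point is downgradient.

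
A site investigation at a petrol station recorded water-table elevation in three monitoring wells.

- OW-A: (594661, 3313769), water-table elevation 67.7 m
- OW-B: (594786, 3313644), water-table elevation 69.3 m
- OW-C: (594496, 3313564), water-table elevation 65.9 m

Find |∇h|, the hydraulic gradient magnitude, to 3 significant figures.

With h = a·x + b·y + c and OW-A as origin, the differences give:
  125·a + (-125)·b = +1.6
  (-165)·a + (-205)·b = -1.8
Eliminate b (×(-205) and ×(-125), subtract): -46250·a = -553.00 → a = ∂h/∂x = +0.01196
Back-substitute: b = ∂h/∂y = -0.0008432.
|∇h| = √(0.01196² + -0.0008432²) = 0.01199

0.0120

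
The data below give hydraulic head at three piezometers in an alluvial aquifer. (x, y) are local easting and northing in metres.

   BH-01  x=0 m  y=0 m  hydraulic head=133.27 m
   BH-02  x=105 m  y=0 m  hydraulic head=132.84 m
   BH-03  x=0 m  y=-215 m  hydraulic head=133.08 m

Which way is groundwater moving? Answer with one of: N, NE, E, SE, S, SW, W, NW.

∂h/∂x = (132.84 − 133.27) / (105 − 0) = -0.004095
∂h/∂y = (133.08 − 133.27) / (-215 − 0) = +0.0008837
Flow = −∇h = (+0.004095 east, -0.0008837 north), which points east.

E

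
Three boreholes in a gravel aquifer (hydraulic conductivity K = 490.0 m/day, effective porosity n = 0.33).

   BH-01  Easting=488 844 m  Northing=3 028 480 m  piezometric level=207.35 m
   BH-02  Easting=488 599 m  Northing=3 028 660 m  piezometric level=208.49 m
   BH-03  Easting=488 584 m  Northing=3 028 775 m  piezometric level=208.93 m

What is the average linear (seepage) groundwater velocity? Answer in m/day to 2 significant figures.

6.1 m/day

With h = a·x + b·y + c and BH-01 as origin, the differences give:
  (-245)·a + 180·b = +1.14
  (-260)·a + 295·b = +1.58
Eliminate b (×295 and ×180, subtract): -25475·a = 51.900 → a = ∂h/∂x = -0.002037
Back-substitute: b = ∂h/∂y = +0.003560.
|∇h| = √(-0.002037² + 0.003560²) = 0.004102
Seepage velocity v = K·i/n = 490.0 × 0.004102 / 0.33 = 6.091 m/day.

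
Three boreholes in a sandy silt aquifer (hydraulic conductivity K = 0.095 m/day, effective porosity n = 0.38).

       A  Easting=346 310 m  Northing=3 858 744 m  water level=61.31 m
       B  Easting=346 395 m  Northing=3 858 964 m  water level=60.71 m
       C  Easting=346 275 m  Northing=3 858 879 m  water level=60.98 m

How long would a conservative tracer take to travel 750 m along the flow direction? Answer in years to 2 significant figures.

3200 years

Taking A as reference: B−A = (85, 220, -0.60); C−A = (-35, 135, -0.33).
Solve a·Δx + b·Δy = Δh: det = 85·135 − (-35)·220 = 19175.
∂h/∂x = [(-0.60)·135 − (-0.33)·220] / 19175 = -0.0004381
∂h/∂y = [85·(-0.33) − (-35)·(-0.60)] / 19175 = -0.002558
|∇h| = √(-0.0004381² + -0.002558²) = 0.002595
Seepage velocity v = K·i/n = 0.095 × 0.002595 / 0.38 = 0.0006487 m/day.
t = 750 / 0.0006487 = 1.156e+06 days = 3.16e+03 years.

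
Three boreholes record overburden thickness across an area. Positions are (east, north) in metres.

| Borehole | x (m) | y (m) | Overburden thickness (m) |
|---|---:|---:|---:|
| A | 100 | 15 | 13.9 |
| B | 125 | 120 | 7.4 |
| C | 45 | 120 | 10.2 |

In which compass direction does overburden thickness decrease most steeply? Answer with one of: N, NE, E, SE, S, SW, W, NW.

NE

With d = a·x + b·y + c and A as origin, the differences give:
  25·a + 105·b = -6.5
  (-55)·a + 105·b = -3.7
Eliminate b (×105 and ×105, subtract): 8400·a = -294.00 → a = ∂d/∂x = -0.03500
Back-substitute: b = ∂d/∂y = -0.05357.
Steepest decrease is along −∇f = (+0.03500 E, +0.05357 N) → northeast.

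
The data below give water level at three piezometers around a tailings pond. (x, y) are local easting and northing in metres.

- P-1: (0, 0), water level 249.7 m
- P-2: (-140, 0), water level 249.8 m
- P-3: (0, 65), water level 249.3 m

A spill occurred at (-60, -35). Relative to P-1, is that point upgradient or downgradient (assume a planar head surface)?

∂h/∂x = (249.8 − 249.7) / (-140 − 0) = -0.0007143
∂h/∂y = (249.3 − 249.7) / (65 − 0) = -0.006154
Head at (-60, -35) = 249.7 + (-0.0007143)·(-60) + (-0.006154)·(-35) = 249.96 m.
That is higher than the 249.7 m at P-1, so the point is upgradient.

upgradient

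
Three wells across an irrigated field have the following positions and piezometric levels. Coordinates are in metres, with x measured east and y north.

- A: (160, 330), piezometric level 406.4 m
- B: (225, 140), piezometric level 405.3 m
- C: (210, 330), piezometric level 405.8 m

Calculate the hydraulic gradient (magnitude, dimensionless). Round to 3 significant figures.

Taking A as reference: B−A = (65, -190, -1.1); C−A = (50, 0, -0.6).
Determinant of the coordinate differences = 65·0 − 50·(-190) = 9500.
∂h/∂x = [(-1.1)·0 − (-0.6)·(-190)] / 9500 = -0.01200
∂h/∂y = [65·(-0.6) − 50·(-1.1)] / 9500 = +0.001684
|∇h| = √(-0.01200² + 0.001684²) = 0.01212

0.0121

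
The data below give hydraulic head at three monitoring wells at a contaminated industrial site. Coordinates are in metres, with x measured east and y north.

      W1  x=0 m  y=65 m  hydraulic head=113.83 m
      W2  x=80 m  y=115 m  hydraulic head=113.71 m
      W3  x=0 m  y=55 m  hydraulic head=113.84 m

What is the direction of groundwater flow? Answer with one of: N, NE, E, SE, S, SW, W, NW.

With h = a·x + b·y + c and W1 as origin, the differences give:
  80·a + 50·b = -0.12
  0·a + (-10)·b = +0.01
Eliminate b (×(-10) and ×50, subtract): -800·a = 0.700 → a = ∂h/∂x = -0.0008750
Back-substitute: b = ∂h/∂y = -0.001000.
Flow = −∇h = (+0.0008750 east, +0.001000 north), which points northeast.

NE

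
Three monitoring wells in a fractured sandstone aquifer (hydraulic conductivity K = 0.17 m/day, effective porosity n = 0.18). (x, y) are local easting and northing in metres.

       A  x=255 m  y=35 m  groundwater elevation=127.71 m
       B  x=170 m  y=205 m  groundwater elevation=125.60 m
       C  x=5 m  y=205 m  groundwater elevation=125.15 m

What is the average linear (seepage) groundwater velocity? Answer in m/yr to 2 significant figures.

Differences from A: to B (Δx, Δy, Δh) = (-85, 170, -2.11); to C = (-250, 170, -2.56).
Determinant of the coordinate differences = (-85)·170 − (-250)·170 = 28050.
∂h/∂x = [(-2.11)·170 − (-2.56)·170] / 28050 = +0.002727
∂h/∂y = [(-85)·(-2.56) − (-250)·(-2.11)] / 28050 = -0.01105
|∇h| = √(0.002727² + -0.01105²) = 0.01138
Seepage velocity v = K·i/n = 0.17 × 0.01138 / 0.18 = 0.01075 m/day = 3.926 m/yr.

3.9 m/yr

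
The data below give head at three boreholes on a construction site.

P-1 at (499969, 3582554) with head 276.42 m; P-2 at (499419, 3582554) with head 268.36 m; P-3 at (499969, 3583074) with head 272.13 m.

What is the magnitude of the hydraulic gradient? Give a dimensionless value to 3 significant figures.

0.0168

∂h/∂x = (268.36 − 276.42) / (499419 − 499969) = +0.01465
∂h/∂y = (272.13 − 276.42) / (3583074 − 3582554) = -0.008250
|∇h| = √(0.01465² + -0.008250²) = 0.01681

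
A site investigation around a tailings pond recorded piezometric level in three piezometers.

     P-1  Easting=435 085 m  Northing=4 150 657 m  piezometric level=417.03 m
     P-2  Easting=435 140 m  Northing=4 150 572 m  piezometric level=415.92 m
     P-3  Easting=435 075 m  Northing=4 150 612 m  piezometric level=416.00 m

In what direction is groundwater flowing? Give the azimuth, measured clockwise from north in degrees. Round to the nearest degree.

Differences from P-1: to P-2 (Δx, Δy, Δh) = (55, -85, -1.11); to P-3 = (-10, -45, -1.03).
Solve a·Δx + b·Δy = Δh: det = 55·(-45) − (-10)·(-85) = -3325.
∂h/∂x = [(-1.11)·(-45) − (-1.03)·(-85)] / -3325 = +0.01131
∂h/∂y = [55·(-1.03) − (-10)·(-1.11)] / -3325 = +0.02038
Flow direction (−∇h) has components (-0.01131 E, -0.02038 N).
Azimuth = atan2(E, N) = atan2(-0.01131, -0.02038) = 209.0° ≈ 209°.

209°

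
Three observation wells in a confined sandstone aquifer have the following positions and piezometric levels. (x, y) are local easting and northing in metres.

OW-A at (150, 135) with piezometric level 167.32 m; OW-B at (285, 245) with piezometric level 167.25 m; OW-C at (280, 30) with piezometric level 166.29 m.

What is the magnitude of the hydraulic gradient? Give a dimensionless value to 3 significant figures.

Taking OW-A as reference: OW-B−OW-A = (135, 110, -0.07); OW-C−OW-A = (130, -105, -1.03).
Determinant of the coordinate differences = 135·(-105) − 130·110 = -28475.
∂h/∂x = [(-0.07)·(-105) − (-1.03)·110] / -28475 = -0.004237
∂h/∂y = [135·(-1.03) − 130·(-0.07)] / -28475 = +0.004564
|∇h| = √(-0.004237² + 0.004564²) = 0.006228

0.00623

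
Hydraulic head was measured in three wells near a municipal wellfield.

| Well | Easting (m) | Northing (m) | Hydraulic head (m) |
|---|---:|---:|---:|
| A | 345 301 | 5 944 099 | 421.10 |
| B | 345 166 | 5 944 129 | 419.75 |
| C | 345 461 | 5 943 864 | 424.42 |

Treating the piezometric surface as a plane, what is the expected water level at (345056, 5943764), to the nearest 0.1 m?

Differences from A: to B (Δx, Δy, Δh) = (-135, 30, -1.35); to C = (160, -235, +3.32).
Determinant of the coordinate differences = (-135)·(-235) − 160·30 = 26925.
∂h/∂x = [(-1.35)·(-235) − (+3.32)·30] / 26925 = +0.008084
∂h/∂y = [(-135)·(+3.32) − 160·(-1.35)] / 26925 = -0.008624
h(345056, 5943764) = 421.10 + (+0.008084)·(-245) + (-0.008624)·(-335) = 421.10 -1.980 +2.889 = 422.009 m.

422.0 m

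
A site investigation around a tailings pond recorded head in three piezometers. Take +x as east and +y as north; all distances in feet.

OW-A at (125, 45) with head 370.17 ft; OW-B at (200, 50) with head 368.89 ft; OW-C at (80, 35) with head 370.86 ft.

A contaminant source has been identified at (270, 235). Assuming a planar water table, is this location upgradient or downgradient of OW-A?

downgradient

Differences from OW-A: to OW-B (Δx, Δy, Δh) = (75, 5, -1.28); to OW-C = (-45, -10, +0.69).
Determinant of the coordinate differences = 75·(-10) − (-45)·5 = -525.
∂h/∂x = [(-1.28)·(-10) − (+0.69)·5] / -525 = -0.01781
∂h/∂y = [75·(+0.69) − (-45)·(-1.28)] / -525 = +0.01114
Head at (270, 235) = 370.17 + (-0.01781)·(145) + (+0.01114)·(190) = 369.70 ft.
That is lower than the 370.17 ft at OW-A, so the point is downgradient.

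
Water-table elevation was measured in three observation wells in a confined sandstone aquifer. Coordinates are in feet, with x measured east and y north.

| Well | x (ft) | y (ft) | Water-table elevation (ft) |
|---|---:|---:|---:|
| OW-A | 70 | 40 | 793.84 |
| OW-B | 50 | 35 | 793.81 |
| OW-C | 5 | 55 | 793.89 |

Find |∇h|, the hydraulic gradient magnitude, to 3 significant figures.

Three-point gradient (reference OW-A): Δ to OW-B = (-20, -5, -0.03), Δ to OW-C = (-65, 15, +0.05).
∂h/∂x = +0.0003200, ∂h/∂y = +0.004720 (det = -625).
|∇h| = √(0.0003200² + 0.004720²) = 0.004731

0.00473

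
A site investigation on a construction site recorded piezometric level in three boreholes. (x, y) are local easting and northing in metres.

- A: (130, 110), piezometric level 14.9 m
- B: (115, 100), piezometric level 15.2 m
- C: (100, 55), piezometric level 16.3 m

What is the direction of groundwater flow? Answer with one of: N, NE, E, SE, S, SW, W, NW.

Taking A as reference: B−A = (-15, -10, +0.3); C−A = (-30, -55, +1.4).
Determinant of the coordinate differences = (-15)·(-55) − (-30)·(-10) = 525.
∂h/∂x = [(+0.3)·(-55) − (+1.4)·(-10)] / 525 = -0.004762
∂h/∂y = [(-15)·(+1.4) − (-30)·(+0.3)] / 525 = -0.02286
Flow = −∇h = (+0.004762 east, +0.02286 north), which points north.

N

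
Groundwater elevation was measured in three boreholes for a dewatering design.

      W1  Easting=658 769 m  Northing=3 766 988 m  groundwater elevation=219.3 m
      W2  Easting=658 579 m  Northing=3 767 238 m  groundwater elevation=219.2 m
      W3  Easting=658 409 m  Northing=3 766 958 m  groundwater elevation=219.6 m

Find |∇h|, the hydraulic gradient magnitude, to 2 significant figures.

0.0012

Differences from W1: to W2 (Δx, Δy, Δh) = (-190, 250, -0.1); to W3 = (-360, -30, +0.3).
Solve a·Δx + b·Δy = Δh: det = (-190)·(-30) − (-360)·250 = 95700.
∂h/∂x = [(-0.1)·(-30) − (+0.3)·250] / 95700 = -0.0007524
∂h/∂y = [(-190)·(+0.3) − (-360)·(-0.1)] / 95700 = -0.0009718
|∇h| = √(-0.0007524² + -0.0009718²) = 0.001229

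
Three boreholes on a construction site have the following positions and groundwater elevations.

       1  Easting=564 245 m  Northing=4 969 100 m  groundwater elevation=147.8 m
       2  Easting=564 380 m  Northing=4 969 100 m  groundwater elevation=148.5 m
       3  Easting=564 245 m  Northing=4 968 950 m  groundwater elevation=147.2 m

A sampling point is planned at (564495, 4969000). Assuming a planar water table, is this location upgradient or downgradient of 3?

∂h/∂x = (148.5 − 147.8) / (564380 − 564245) = +0.005185
∂h/∂y = (147.2 − 147.8) / (4968950 − 4969100) = +0.004000
Head at (564495, 4969000) = 147.8 + (+0.005185)·(250) + (+0.004000)·(-100) = 148.70 m.
That is higher than the 147.2 m at 3, so the point is upgradient.

upgradient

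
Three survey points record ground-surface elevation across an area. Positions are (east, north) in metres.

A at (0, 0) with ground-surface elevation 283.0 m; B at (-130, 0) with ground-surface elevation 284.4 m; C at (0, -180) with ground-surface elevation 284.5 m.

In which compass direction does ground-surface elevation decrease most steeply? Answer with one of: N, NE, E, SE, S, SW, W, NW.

NE

∂z/∂x = (284.4 − 283.0) / (-130 − 0) = -0.01077
∂z/∂y = (284.5 − 283.0) / (-180 − 0) = -0.008333
Steepest decrease is along −∇f = (+0.01077 E, +0.008333 N) → northeast.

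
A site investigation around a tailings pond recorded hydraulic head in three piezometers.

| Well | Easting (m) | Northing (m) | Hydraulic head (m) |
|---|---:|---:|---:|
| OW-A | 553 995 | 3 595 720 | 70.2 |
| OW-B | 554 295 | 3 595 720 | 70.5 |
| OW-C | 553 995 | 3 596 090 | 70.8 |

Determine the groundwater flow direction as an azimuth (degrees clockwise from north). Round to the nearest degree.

212°

∂h/∂x = (70.5 − 70.2) / (554295 − 553995) = +0.0010000
∂h/∂y = (70.8 − 70.2) / (3596090 − 3595720) = +0.001622
Flow direction (−∇h) has components (-0.0010000 E, -0.001622 N).
Azimuth = atan2(E, N) = atan2(-0.0010000, -0.001622) = 211.7° ≈ 212°.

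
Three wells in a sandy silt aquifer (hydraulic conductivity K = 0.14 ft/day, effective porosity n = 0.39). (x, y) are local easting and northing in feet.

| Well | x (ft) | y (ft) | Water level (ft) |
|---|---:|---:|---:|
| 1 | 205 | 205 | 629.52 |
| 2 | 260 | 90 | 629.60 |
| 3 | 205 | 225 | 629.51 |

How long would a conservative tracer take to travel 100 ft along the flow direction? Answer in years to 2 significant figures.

1200 years

With h = a·x + b·y + c and 1 as origin, the differences give:
  55·a + (-115)·b = +0.08
  0·a + 20·b = -0.01
Eliminate b (×20 and ×(-115), subtract): 1100·a = 0.450 → a = ∂h/∂x = +0.0004091
Back-substitute: b = ∂h/∂y = -0.0005000.
|∇h| = √(0.0004091² + -0.0005000²) = 0.000646
Seepage velocity v = K·i/n = 0.14 × 0.000646 / 0.39 = 0.0002319 ft/day.
t = 100 / 0.0002319 = 4.312e+05 days = 1.18e+03 years.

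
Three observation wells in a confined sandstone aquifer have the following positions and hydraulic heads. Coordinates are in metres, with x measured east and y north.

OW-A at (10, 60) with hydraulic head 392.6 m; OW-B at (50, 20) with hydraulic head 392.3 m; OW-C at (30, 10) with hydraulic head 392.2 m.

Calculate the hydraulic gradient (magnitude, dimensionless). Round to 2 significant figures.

0.0084

Differences from OW-A: to OW-B (Δx, Δy, Δh) = (40, -40, -0.3); to OW-C = (20, -50, -0.4).
Determinant of the coordinate differences = 40·(-50) − 20·(-40) = -1200.
∂h/∂x = [(-0.3)·(-50) − (-0.4)·(-40)] / -1200 = +0.0008333
∂h/∂y = [40·(-0.4) − 20·(-0.3)] / -1200 = +0.008333
|∇h| = √(0.0008333² + 0.008333²) = 0.008375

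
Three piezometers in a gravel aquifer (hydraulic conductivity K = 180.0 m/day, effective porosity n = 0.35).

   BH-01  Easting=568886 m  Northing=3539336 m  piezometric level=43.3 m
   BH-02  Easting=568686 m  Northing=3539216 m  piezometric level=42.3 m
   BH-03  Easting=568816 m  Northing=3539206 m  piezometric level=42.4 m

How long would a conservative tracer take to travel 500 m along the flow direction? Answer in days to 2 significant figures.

150 days

Taking BH-01 as reference: BH-02−BH-01 = (-200, -120, -1.0); BH-03−BH-01 = (-70, -130, -0.9).
Determinant of the coordinate differences = (-200)·(-130) − (-70)·(-120) = 17600.
∂h/∂x = [(-1.0)·(-130) − (-0.9)·(-120)] / 17600 = +0.001250
∂h/∂y = [(-200)·(-0.9) − (-70)·(-1.0)] / 17600 = +0.006250
|∇h| = √(0.001250² + 0.006250²) = 0.006374
Seepage velocity v = K·i/n = 180.0 × 0.006374 / 0.35 = 3.278 m/day.
t = 500 / 3.278 = 152.5 days.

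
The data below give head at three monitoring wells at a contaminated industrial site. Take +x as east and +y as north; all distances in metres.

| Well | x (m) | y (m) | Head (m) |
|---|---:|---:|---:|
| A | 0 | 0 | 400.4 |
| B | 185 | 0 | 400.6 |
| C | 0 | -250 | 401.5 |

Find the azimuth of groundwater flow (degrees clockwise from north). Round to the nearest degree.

346°

∂h/∂x = (400.6 − 400.4) / (185 − 0) = +0.001081
∂h/∂y = (401.5 − 400.4) / (-250 − 0) = -0.004400
Flow direction (−∇h) has components (-0.001081 E, +0.004400 N).
Azimuth = atan2(E, N) = atan2(-0.001081, +0.004400) = 346.2° ≈ 346°.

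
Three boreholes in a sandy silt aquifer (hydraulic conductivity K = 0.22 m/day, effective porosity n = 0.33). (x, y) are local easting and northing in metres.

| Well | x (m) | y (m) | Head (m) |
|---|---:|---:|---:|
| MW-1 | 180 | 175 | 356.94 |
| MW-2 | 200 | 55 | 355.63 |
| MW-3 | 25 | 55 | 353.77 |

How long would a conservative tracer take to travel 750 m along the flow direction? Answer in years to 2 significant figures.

190 years

Taking MW-1 as reference: MW-2−MW-1 = (20, -120, -1.31); MW-3−MW-1 = (-155, -120, -3.17).
Determinant of the coordinate differences = 20·(-120) − (-155)·(-120) = -21000.
∂h/∂x = [(-1.31)·(-120) − (-3.17)·(-120)] / -21000 = +0.01063
∂h/∂y = [20·(-3.17) − (-155)·(-1.31)] / -21000 = +0.01269
|∇h| = √(0.01063² + 0.01269²) = 0.01655
Seepage velocity v = K·i/n = 0.22 × 0.01655 / 0.33 = 0.01103 m/day.
t = 750 / 0.01103 = 6.8e+04 days = 186 years.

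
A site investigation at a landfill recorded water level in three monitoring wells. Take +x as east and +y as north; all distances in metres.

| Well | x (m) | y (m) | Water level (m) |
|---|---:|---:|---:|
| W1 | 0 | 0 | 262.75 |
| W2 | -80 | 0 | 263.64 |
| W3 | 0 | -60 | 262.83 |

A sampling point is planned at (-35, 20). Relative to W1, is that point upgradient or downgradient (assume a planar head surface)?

upgradient

∂h/∂x = (263.64 − 262.75) / (-80 − 0) = -0.01112
∂h/∂y = (262.83 − 262.75) / (-60 − 0) = -0.001333
Head at (-35, 20) = 262.75 + (-0.01112)·(-35) + (-0.001333)·(20) = 263.11 m.
That is higher than the 262.75 m at W1, so the point is upgradient.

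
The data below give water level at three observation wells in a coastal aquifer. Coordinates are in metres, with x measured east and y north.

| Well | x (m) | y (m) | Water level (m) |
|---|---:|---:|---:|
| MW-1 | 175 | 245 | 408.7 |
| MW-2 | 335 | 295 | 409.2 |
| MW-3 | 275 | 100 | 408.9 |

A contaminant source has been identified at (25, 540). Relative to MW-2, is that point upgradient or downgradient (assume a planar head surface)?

Three-point gradient (reference MW-1): Δ to MW-2 = (160, 50, +0.5), Δ to MW-3 = (100, -145, +0.2).
∂h/∂x = +0.002926, ∂h/∂y = +0.0006383 (det = -28200).
Head at (25, 540) = 408.7 + (+0.002926)·(-150) + (+0.0006383)·(295) = 408.45 m.
That is lower than the 409.2 m at MW-2, so the point is downgradient.

downgradient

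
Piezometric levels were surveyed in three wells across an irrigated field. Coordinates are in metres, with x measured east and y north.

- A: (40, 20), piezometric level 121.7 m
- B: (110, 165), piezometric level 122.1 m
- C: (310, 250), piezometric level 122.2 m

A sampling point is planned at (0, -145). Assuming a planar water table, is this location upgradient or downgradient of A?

Taking A as reference: B−A = (70, 145, +0.4); C−A = (270, 230, +0.5).
Determinant of the coordinate differences = 70·230 − 270·145 = -23050.
∂h/∂x = [(+0.4)·230 − (+0.5)·145] / -23050 = -0.0008460
∂h/∂y = [70·(+0.5) − 270·(+0.4)] / -23050 = +0.003167
Head at (0, -145) = 121.7 + (-0.0008460)·(-40) + (+0.003167)·(-165) = 121.21 m.
That is lower than the 121.7 m at A, so the point is downgradient.

downgradient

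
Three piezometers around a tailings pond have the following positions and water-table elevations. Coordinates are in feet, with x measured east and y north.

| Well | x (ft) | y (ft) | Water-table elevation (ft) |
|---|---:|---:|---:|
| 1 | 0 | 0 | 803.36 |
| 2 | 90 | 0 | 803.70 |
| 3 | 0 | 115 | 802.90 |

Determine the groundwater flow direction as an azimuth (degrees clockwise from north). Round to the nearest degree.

317°

∂h/∂x = (803.70 − 803.36) / (90 − 0) = +0.003778
∂h/∂y = (802.90 − 803.36) / (115 − 0) = -0.004000
Flow direction (−∇h) has components (-0.003778 E, +0.004000 N).
Azimuth = atan2(E, N) = atan2(-0.003778, +0.004000) = 316.6° ≈ 317°.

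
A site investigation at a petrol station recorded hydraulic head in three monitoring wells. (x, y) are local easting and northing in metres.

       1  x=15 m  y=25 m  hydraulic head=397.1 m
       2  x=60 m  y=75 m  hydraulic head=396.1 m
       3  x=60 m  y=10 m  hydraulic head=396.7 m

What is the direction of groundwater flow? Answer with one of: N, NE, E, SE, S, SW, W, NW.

Differences from 1: to 2 (Δx, Δy, Δh) = (45, 50, -1.0); to 3 = (45, -15, -0.4).
Solve a·Δx + b·Δy = Δh: det = 45·(-15) − 45·50 = -2925.
∂h/∂x = [(-1.0)·(-15) − (-0.4)·50] / -2925 = -0.01197
∂h/∂y = [45·(-0.4) − 45·(-1.0)] / -2925 = -0.009231
Flow = −∇h = (+0.01197 east, +0.009231 north), which points northeast.

NE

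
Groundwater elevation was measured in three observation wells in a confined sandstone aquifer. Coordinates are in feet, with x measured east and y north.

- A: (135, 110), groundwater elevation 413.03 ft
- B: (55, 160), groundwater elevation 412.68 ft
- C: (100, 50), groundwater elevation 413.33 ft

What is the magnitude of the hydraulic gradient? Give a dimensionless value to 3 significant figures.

0.00561

Differences from A: to B (Δx, Δy, Δh) = (-80, 50, -0.35); to C = (-35, -60, +0.30).
Determinant of the coordinate differences = (-80)·(-60) − (-35)·50 = 6550.
∂h/∂x = [(-0.35)·(-60) − (+0.30)·50] / 6550 = +0.0009160
∂h/∂y = [(-80)·(+0.30) − (-35)·(-0.35)] / 6550 = -0.005534
|∇h| = √(0.0009160² + -0.005534²) = 0.005609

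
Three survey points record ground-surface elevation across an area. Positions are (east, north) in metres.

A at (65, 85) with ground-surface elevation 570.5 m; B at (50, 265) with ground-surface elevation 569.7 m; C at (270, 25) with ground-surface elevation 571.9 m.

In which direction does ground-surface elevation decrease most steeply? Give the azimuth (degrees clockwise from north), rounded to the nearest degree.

With z = a·x + b·y + c and A as origin, the differences give:
  (-15)·a + 180·b = -0.8
  205·a + (-60)·b = +1.4
Eliminate b (×(-60) and ×180, subtract): -36000·a = -204.00 → a = ∂z/∂x = +0.005667
Back-substitute: b = ∂z/∂y = -0.003972.
Steepest decrease is along −∇f: components (-0.005667 E, +0.003972 N).
Azimuth = atan2(-0.005667, +0.003972) = 305.0° ≈ 305°.

305°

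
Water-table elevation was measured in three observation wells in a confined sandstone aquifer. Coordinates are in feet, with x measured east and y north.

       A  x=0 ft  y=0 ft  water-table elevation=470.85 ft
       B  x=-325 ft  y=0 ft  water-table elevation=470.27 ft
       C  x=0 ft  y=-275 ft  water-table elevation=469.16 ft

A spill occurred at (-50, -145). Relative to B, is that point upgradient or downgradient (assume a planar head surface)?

∂h/∂x = (470.27 − 470.85) / (-325 − 0) = +0.001785
∂h/∂y = (469.16 − 470.85) / (-275 − 0) = +0.006145
Head at (-50, -145) = 470.85 + (+0.001785)·(-50) + (+0.006145)·(-145) = 469.87 ft.
That is lower than the 470.27 ft at B, so the point is downgradient.

downgradient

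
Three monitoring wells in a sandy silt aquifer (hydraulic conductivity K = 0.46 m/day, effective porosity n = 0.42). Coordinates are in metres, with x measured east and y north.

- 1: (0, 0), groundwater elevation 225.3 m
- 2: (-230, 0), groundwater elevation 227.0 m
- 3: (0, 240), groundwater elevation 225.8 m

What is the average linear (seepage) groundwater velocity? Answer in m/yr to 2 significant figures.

3.1 m/yr

∂h/∂x = (227.0 − 225.3) / (-230 − 0) = -0.007391
∂h/∂y = (225.8 − 225.3) / (240 − 0) = +0.002083
|∇h| = √(-0.007391² + 0.002083²) = 0.007679
Seepage velocity v = K·i/n = 0.46 × 0.007679 / 0.42 = 0.00841 m/day = 3.072 m/yr.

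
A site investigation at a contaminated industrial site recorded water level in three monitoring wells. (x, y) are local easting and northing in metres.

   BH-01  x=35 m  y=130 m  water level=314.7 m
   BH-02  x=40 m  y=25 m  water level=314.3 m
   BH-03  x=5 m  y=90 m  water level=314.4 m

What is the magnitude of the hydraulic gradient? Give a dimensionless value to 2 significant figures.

With h = a·x + b·y + c and BH-01 as origin, the differences give:
  5·a + (-105)·b = -0.4
  (-30)·a + (-40)·b = -0.3
Eliminate b (×(-40) and ×(-105), subtract): -3350·a = -15.50 → a = ∂h/∂x = +0.004627
Back-substitute: b = ∂h/∂y = +0.004030.
|∇h| = √(0.004627² + 0.004030²) = 0.006136

0.0061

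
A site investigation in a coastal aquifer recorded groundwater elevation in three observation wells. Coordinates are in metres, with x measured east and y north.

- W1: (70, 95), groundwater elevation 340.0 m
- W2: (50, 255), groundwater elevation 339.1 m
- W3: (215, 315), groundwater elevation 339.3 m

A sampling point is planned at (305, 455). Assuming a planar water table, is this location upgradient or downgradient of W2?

downgradient

With h = a·x + b·y + c and W1 as origin, the differences give:
  (-20)·a + 160·b = -0.9
  145·a + 220·b = -0.7
Eliminate b (×220 and ×160, subtract): -27600·a = -86.00 → a = ∂h/∂x = +0.003116
Back-substitute: b = ∂h/∂y = -0.005236.
Head at (305, 455) = 340.0 + (+0.003116)·(235) + (-0.005236)·(360) = 338.85 m.
That is lower than the 339.1 m at W2, so the point is downgradient.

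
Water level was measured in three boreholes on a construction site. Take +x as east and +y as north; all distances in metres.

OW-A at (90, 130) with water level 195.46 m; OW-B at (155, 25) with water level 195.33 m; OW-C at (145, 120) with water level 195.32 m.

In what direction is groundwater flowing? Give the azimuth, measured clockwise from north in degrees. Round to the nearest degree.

Differences from OW-A: to OW-B (Δx, Δy, Δh) = (65, -105, -0.13); to OW-C = (55, -10, -0.14).
Solve a·Δx + b·Δy = Δh: det = 65·(-10) − 55·(-105) = 5125.
∂h/∂x = [(-0.13)·(-10) − (-0.14)·(-105)] / 5125 = -0.002615
∂h/∂y = [65·(-0.14) − 55·(-0.13)] / 5125 = -0.0003805
Flow direction (−∇h) has components (+0.002615 E, +0.0003805 N).
Azimuth = atan2(E, N) = atan2(+0.002615, +0.0003805) = 81.7° ≈ 082°.

082°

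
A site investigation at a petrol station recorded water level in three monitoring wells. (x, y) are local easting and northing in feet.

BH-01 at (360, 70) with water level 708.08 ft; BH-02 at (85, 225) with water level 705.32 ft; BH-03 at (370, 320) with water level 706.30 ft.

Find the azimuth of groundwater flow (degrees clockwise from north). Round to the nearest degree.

321°

With h = a·x + b·y + c and BH-01 as origin, the differences give:
  (-275)·a + 155·b = -2.76
  10·a + 250·b = -1.78
Eliminate b (×250 and ×155, subtract): -70300·a = -414.100 → a = ∂h/∂x = +0.005890
Back-substitute: b = ∂h/∂y = -0.007356.
Flow direction (−∇h) has components (-0.005890 E, +0.007356 N).
Azimuth = atan2(E, N) = atan2(-0.005890, +0.007356) = 321.3° ≈ 321°.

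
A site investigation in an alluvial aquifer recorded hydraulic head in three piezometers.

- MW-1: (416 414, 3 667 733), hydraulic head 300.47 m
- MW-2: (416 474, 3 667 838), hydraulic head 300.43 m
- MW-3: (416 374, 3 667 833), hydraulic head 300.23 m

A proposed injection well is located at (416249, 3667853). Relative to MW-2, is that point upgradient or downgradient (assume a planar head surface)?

downgradient

Differences from MW-1: to MW-2 (Δx, Δy, Δh) = (60, 105, -0.04); to MW-3 = (-40, 100, -0.24).
Determinant of the coordinate differences = 60·100 − (-40)·105 = 10200.
∂h/∂x = [(-0.04)·100 − (-0.24)·105] / 10200 = +0.002078
∂h/∂y = [60·(-0.24) − (-40)·(-0.04)] / 10200 = -0.001569
Head at (416249, 3667853) = 300.47 + (+0.002078)·(-165) + (-0.001569)·(120) = 299.94 m.
That is lower than the 300.43 m at MW-2, so the point is downgradient.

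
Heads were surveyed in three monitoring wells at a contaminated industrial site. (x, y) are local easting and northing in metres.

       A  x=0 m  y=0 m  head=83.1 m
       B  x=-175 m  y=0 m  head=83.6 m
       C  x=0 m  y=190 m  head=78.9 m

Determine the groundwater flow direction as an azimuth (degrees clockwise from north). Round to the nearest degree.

∂h/∂x = (83.6 − 83.1) / (-175 − 0) = -0.002857
∂h/∂y = (78.9 − 83.1) / (190 − 0) = -0.02211
Flow direction (−∇h) has components (+0.002857 E, +0.02211 N).
Azimuth = atan2(E, N) = atan2(+0.002857, +0.02211) = 7.4° ≈ 007°.

007°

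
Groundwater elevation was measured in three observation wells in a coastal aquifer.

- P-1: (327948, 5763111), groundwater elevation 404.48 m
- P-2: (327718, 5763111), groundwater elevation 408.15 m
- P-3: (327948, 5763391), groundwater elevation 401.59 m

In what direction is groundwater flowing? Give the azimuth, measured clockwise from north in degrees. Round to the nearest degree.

∂h/∂x = (408.15 − 404.48) / (327718 − 327948) = -0.01596
∂h/∂y = (401.59 − 404.48) / (5763391 − 5763111) = -0.01032
Flow direction (−∇h) has components (+0.01596 E, +0.01032 N).
Azimuth = atan2(E, N) = atan2(+0.01596, +0.01032) = 57.1° ≈ 057°.

057°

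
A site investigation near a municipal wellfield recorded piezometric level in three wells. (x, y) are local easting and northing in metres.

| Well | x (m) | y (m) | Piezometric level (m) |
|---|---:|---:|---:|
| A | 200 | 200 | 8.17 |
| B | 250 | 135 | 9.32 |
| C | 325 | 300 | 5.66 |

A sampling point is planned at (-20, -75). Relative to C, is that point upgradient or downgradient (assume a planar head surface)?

upgradient

With h = a·x + b·y + c and A as origin, the differences give:
  50·a + (-65)·b = +1.15
  125·a + 100·b = -2.51
Eliminate b (×100 and ×(-65), subtract): 13125·a = -48.150 → a = ∂h/∂x = -0.003669
Back-substitute: b = ∂h/∂y = -0.02051.
Head at (-20, -75) = 8.17 + (-0.003669)·(-220) + (-0.02051)·(-275) = 14.62 m.
That is higher than the 5.66 m at C, so the point is upgradient.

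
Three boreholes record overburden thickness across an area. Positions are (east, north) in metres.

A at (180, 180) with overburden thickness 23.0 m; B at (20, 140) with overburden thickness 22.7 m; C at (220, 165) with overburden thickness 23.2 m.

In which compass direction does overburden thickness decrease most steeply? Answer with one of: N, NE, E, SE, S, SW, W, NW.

Differences from A: to B (Δx, Δy, Δh) = (-160, -40, -0.3); to C = (40, -15, +0.2).
Solve a·Δx + b·Δy = Δd: det = (-160)·(-15) − 40·(-40) = 4000.
∂d/∂x = [(-0.3)·(-15) − (+0.2)·(-40)] / 4000 = +0.003125
∂d/∂y = [(-160)·(+0.2) − 40·(-0.3)] / 4000 = -0.005000
Steepest decrease is along −∇f = (-0.003125 E, +0.005000 N) → northwest.

NW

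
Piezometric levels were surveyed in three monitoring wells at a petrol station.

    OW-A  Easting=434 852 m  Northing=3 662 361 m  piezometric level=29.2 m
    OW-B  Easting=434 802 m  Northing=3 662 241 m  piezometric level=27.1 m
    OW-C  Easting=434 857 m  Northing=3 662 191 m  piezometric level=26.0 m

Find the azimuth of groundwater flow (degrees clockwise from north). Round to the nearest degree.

171°

Differences from OW-A: to OW-B (Δx, Δy, Δh) = (-50, -120, -2.1); to OW-C = (5, -170, -3.2).
Determinant of the coordinate differences = (-50)·(-170) − 5·(-120) = 9100.
∂h/∂x = [(-2.1)·(-170) − (-3.2)·(-120)] / 9100 = -0.002967
∂h/∂y = [(-50)·(-3.2) − 5·(-2.1)] / 9100 = +0.01874
Flow direction (−∇h) has components (+0.002967 E, -0.01874 N).
Azimuth = atan2(E, N) = atan2(+0.002967, -0.01874) = 171.0° ≈ 171°.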